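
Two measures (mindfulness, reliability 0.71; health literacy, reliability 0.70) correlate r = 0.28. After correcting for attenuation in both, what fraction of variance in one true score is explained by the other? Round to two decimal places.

0.16

Disattenuated r = 0.28 / √(0.71 × 0.70) = 0.28 / 0.7050 = 0.3972.
Shared true-score variance = 0.3972² = 0.1578 ≈ 0.16.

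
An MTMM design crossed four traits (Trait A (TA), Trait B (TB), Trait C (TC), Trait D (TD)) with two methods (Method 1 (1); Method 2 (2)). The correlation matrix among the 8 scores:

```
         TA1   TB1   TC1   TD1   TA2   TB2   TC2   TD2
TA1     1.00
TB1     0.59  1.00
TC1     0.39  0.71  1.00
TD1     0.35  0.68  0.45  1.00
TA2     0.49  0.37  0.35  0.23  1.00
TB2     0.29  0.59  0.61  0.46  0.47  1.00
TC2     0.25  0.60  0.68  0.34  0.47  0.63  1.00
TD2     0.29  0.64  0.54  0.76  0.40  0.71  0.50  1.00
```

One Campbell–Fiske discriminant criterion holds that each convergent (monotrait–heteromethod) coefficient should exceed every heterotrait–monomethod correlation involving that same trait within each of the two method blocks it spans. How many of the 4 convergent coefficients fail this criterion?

Each convergent coefficient versus the relevant comparison correlations:
TA (methods 1·2): 0.49 vs {0.59, 0.47, 0.39, 0.47, 0.35, 0.40} → fail.
TB (methods 1·2): 0.59 vs {0.59, 0.47, 0.71, 0.63, 0.68, 0.71} → fail.
TC (methods 1·2): 0.68 vs {0.39, 0.47, 0.71, 0.63, 0.45, 0.50} → fail.
TD (methods 1·2): 0.76 vs {0.35, 0.40, 0.68, 0.71, 0.45, 0.50} → pass.
3 of 4 fail.

3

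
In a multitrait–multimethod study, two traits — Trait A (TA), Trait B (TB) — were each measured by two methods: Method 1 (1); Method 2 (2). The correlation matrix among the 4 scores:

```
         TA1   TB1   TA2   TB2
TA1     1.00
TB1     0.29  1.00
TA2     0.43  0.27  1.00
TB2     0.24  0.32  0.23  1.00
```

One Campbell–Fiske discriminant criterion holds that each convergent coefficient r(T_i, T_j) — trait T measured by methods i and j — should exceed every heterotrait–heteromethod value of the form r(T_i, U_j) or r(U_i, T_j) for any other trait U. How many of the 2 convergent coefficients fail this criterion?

Convergent coefficients and their comparison sets:
TA (methods 1·2): 0.43 vs {0.24, 0.27} → pass.
TB (methods 1·2): 0.32 vs {0.27, 0.24} → pass.
0 of 2 fail.

0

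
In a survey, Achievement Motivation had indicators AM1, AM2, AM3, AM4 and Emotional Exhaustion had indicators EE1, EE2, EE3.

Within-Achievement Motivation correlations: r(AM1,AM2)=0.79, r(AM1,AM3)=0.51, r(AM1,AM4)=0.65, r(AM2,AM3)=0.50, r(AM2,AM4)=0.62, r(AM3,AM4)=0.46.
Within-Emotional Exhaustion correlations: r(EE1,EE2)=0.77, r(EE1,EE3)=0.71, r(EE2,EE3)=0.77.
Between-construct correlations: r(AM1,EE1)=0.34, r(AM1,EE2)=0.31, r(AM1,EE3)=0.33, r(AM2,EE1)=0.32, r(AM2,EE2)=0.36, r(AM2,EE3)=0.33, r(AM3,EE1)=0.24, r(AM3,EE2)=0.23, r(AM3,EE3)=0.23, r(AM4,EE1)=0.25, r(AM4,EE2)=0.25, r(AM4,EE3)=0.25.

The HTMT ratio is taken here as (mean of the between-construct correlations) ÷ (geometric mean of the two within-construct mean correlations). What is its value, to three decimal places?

0.432

Mean heterotrait r = 3.44/12 = 0.2867.
Mean within-AM = 3.53/6 = 0.5883; mean within-EE = 2.25/3 = 0.7500.
Geometric mean = √(0.5883 × 0.7500) = 0.6642.
HTMT = 0.2867 / 0.6642 = 0.432.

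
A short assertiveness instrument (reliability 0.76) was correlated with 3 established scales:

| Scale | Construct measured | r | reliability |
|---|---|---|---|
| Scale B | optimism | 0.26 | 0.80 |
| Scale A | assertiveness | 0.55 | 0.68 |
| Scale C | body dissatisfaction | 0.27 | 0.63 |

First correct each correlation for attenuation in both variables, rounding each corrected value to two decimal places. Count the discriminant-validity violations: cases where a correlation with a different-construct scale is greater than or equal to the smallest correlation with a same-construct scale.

Disattenuated r (r / √(r_scale · r_new)):
  Scale B (disc): 0.26 / √(0.80·0.76) = 0.33
  Scale A (conv): 0.55 / √(0.68·0.76) = 0.77
  Scale C (disc): 0.27 / √(0.63·0.76) = 0.39
Smallest convergent = 0.77. Discriminant values: 0.33, 0.39; count ≥ 0.77 → 0.

0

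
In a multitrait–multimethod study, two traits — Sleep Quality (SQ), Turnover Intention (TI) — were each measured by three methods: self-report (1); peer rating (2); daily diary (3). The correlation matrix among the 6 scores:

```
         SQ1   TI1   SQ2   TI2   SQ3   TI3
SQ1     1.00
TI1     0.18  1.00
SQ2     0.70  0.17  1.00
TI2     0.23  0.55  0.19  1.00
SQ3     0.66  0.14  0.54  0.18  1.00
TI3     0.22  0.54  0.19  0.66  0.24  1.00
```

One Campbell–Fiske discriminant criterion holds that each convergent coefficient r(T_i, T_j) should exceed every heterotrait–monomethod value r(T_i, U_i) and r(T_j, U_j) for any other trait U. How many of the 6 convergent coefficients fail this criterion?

Each convergent coefficient versus the relevant comparison correlations:
SQ (methods 1·2): 0.70 vs {0.18, 0.19} → pass.
SQ (methods 1·3): 0.66 vs {0.18, 0.24} → pass.
SQ (methods 2·3): 0.54 vs {0.19, 0.24} → pass.
TI (methods 1·2): 0.55 vs {0.18, 0.19} → pass.
TI (methods 1·3): 0.54 vs {0.18, 0.24} → pass.
TI (methods 2·3): 0.66 vs {0.19, 0.24} → pass.
0 of 6 fail.

0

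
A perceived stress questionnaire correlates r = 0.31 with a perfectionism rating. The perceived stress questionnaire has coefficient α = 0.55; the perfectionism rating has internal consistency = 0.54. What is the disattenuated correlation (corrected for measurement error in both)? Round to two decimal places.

r_true = r_obs / √(r_xx · r_yy) = 0.31 / √(0.55 × 0.54) = 0.31 / √0.2970 = 0.31 / 0.5450 ≈ 0.57.

0.57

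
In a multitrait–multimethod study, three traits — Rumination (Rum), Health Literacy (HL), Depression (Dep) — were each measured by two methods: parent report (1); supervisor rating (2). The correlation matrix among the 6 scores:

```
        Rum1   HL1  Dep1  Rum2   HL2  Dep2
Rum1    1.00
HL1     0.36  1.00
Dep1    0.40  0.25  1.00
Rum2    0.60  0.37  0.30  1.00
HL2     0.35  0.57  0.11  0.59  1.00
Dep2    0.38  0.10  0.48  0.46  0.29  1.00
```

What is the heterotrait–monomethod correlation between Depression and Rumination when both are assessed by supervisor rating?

0.46

Different traits, same method: r(Dep2, Rum2) = 0.46.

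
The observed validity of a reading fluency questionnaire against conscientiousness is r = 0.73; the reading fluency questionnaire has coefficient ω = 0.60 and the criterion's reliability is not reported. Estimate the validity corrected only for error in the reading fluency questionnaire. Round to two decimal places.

Single correction: r_c = r_obs / √r_xx = 0.73 / √0.60 = 0.73 / 0.7746 ≈ 0.94.

0.94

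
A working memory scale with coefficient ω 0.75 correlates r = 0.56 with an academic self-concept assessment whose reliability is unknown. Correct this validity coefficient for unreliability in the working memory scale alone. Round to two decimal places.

0.65

Single correction: r_c = r_obs / √r_xx = 0.56 / √0.75 = 0.56 / 0.8660 ≈ 0.65.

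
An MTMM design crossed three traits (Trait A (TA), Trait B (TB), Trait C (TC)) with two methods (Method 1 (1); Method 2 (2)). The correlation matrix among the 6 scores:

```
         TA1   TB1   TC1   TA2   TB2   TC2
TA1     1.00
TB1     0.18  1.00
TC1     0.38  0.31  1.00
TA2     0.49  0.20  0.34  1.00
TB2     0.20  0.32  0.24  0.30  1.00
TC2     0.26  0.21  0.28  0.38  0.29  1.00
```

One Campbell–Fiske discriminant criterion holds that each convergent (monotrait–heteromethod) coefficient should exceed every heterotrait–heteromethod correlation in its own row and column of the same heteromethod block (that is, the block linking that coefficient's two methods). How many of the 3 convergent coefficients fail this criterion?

Convergent coefficients and their comparison sets:
TA (methods 1·2): 0.49 vs {0.20, 0.20, 0.26, 0.34} → pass.
TB (methods 1·2): 0.32 vs {0.20, 0.20, 0.21, 0.24} → pass.
TC (methods 1·2): 0.28 vs {0.34, 0.26, 0.24, 0.21} → fail.
1 of 3 fail.

1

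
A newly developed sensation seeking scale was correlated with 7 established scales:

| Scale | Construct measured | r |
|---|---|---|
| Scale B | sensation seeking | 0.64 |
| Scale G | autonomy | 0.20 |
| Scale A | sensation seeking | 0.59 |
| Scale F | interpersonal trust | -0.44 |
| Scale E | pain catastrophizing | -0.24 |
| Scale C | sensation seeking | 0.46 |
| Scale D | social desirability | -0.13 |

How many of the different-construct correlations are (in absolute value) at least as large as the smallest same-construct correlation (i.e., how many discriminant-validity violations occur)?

Convergent (same construct = sensation seeking): Scale B, Scale A, Scale C.
Smallest convergent = 0.46. Discriminant |r|: 0.20, 0.44, 0.24, 0.13; count ≥ 0.46 → 0.

0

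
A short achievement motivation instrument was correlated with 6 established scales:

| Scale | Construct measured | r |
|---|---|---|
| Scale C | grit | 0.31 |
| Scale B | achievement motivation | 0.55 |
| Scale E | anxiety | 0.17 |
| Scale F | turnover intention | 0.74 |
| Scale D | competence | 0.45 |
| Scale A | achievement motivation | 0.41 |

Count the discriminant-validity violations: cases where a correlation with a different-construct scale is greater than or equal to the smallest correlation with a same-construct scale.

2

Convergent (same construct = achievement motivation): Scale B, Scale A.
Smallest convergent = 0.41. Discriminant values: 0.31, 0.17, 0.74, 0.45; count ≥ 0.41 → 2.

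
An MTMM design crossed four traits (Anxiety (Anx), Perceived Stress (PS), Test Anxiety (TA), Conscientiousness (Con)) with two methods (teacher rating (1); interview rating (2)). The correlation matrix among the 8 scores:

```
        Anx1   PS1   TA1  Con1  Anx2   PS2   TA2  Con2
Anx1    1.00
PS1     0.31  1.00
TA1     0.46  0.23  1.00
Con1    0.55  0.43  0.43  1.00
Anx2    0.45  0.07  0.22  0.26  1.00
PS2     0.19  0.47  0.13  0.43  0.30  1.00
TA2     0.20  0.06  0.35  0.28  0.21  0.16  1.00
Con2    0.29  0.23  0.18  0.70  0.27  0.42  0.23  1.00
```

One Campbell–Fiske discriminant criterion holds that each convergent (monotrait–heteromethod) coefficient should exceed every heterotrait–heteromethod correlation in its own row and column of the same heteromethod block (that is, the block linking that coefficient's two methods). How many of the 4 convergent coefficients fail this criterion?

Each convergent coefficient versus the relevant comparison correlations:
Anx (methods 1·2): 0.45 vs {0.19, 0.07, 0.20, 0.22, 0.29, 0.26} → pass.
PS (methods 1·2): 0.47 vs {0.07, 0.19, 0.06, 0.13, 0.23, 0.43} → pass.
TA (methods 1·2): 0.35 vs {0.22, 0.20, 0.13, 0.06, 0.18, 0.28} → pass.
Con (methods 1·2): 0.70 vs {0.26, 0.29, 0.43, 0.23, 0.28, 0.18} → pass.
0 of 4 fail.

0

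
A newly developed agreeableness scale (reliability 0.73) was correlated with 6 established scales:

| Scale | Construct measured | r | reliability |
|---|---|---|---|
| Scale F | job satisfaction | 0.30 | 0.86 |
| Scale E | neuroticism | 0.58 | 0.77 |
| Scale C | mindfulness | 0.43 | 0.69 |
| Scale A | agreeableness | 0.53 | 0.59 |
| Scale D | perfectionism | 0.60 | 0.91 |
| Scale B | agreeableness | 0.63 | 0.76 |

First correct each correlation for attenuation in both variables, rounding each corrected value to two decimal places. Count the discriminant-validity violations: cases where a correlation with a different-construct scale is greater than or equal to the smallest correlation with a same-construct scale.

Disattenuated r (r / √(r_scale · r_new)):
  Scale F (disc): 0.30 / √(0.86·0.73) = 0.38
  Scale E (disc): 0.58 / √(0.77·0.73) = 0.77
  Scale C (disc): 0.43 / √(0.69·0.73) = 0.61
  Scale A (conv): 0.53 / √(0.59·0.73) = 0.81
  Scale D (disc): 0.60 / √(0.91·0.73) = 0.74
  Scale B (conv): 0.63 / √(0.76·0.73) = 0.85
Smallest convergent = 0.81. Discriminant values: 0.38, 0.77, 0.61, 0.74; count ≥ 0.81 → 0.

0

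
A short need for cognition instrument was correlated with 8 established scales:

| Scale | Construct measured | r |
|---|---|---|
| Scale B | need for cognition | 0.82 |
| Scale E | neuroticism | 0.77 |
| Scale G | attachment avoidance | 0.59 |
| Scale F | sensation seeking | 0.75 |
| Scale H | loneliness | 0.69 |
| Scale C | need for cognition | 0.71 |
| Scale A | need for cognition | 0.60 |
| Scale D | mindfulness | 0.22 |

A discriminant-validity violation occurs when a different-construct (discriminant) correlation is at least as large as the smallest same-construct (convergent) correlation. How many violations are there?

Convergent (same construct = need for cognition): Scale B, Scale C, Scale A.
Smallest convergent = 0.60. Discriminant values: 0.77, 0.59, 0.75, 0.69, 0.22; count ≥ 0.60 → 3.

3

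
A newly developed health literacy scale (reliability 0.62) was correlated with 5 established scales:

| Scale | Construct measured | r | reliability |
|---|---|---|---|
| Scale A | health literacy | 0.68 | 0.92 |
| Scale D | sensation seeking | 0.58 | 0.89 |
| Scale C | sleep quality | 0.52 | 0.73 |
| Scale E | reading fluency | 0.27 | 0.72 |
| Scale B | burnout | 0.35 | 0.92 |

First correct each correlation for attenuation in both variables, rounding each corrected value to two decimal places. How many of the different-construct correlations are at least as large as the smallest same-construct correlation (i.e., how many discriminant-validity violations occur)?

0

Disattenuated r (r / √(r_scale · r_new)):
  Scale A (conv): 0.68 / √(0.92·0.62) = 0.90
  Scale D (disc): 0.58 / √(0.89·0.62) = 0.78
  Scale C (disc): 0.52 / √(0.73·0.62) = 0.77
  Scale E (disc): 0.27 / √(0.72·0.62) = 0.40
  Scale B (disc): 0.35 / √(0.92·0.62) = 0.46
Smallest convergent = 0.90. Discriminant values: 0.78, 0.77, 0.40, 0.46; count ≥ 0.90 → 0.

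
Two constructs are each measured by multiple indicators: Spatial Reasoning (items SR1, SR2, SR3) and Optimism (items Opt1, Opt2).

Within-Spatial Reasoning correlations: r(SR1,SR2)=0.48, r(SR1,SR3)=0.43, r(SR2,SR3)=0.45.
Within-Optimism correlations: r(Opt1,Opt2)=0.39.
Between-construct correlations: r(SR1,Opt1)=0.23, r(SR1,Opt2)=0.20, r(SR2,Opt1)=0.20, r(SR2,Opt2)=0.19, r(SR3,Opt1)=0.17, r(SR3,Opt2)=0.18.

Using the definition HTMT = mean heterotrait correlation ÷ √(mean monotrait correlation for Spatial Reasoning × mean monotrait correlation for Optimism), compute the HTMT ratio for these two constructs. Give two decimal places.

Mean heterotrait r = 1.17/6 = 0.1950.
Mean within-SR = 1.36/3 = 0.4533; mean within-Opt = 0.39/1 = 0.3900.
Geometric mean = √(0.4533 × 0.3900) = 0.4205.
HTMT = 0.1950 / 0.4205 = 0.46.

0.46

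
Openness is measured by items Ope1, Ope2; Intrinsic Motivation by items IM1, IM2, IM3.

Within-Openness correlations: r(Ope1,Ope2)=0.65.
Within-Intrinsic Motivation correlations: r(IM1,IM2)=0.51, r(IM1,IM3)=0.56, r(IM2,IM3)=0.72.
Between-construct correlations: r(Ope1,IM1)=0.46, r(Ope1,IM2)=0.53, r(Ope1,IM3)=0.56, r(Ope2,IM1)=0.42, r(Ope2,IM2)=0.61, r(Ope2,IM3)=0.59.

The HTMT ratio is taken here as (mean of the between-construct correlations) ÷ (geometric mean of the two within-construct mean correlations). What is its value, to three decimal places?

Between-construct mean = 3.17/6 = 0.5283.
Mean within-Ope = 0.65/1 = 0.6500; mean within-IM = 1.79/3 = 0.5967.
Geometric mean = √(0.6500 × 0.5967) = 0.6228.
HTMT = 0.5283 / 0.6228 = 0.848.

0.848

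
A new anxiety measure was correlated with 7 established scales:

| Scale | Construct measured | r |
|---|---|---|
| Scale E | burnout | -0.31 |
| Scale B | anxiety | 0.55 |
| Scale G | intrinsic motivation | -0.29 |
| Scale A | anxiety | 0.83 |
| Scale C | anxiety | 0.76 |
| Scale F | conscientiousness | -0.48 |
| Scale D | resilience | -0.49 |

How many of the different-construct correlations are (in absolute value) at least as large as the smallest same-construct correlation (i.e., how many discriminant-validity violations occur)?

0

Convergent (same construct = anxiety): Scale B, Scale A, Scale C.
Smallest convergent = 0.55. Discriminant |r|: 0.31, 0.29, 0.48, 0.49; count ≥ 0.55 → 0.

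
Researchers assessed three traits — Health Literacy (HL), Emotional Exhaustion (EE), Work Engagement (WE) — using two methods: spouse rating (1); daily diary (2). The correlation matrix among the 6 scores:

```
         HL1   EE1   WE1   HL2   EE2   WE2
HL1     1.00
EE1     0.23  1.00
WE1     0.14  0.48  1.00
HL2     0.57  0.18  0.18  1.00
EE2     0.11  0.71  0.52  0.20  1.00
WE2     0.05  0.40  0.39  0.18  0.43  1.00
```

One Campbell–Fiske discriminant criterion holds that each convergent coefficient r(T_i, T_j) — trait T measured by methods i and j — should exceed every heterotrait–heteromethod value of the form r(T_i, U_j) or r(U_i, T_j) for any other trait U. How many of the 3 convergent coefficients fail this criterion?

1

Each convergent coefficient versus the relevant comparison correlations:
HL (methods 1·2): 0.57 vs {0.11, 0.18, 0.05, 0.18} → pass.
EE (methods 1·2): 0.71 vs {0.18, 0.11, 0.40, 0.52} → pass.
WE (methods 1·2): 0.39 vs {0.18, 0.05, 0.52, 0.40} → fail.
1 of 3 fail.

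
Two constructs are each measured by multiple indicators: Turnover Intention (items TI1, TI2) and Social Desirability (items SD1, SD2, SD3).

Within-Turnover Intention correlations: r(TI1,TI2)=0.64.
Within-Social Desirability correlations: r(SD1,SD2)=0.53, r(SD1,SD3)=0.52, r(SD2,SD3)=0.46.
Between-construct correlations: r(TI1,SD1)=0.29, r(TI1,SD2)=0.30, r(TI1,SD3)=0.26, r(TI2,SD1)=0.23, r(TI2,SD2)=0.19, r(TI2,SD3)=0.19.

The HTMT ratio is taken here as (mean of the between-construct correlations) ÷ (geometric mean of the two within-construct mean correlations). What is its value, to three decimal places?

Mean between = 1.46/6 = 0.2433.
Mean within-TI = 0.64/1 = 0.6400; mean within-SD = 1.51/3 = 0.5033.
Geometric mean = √(0.6400 × 0.5033) = 0.5675.
HTMT = 0.2433 / 0.5675 = 0.429.

0.429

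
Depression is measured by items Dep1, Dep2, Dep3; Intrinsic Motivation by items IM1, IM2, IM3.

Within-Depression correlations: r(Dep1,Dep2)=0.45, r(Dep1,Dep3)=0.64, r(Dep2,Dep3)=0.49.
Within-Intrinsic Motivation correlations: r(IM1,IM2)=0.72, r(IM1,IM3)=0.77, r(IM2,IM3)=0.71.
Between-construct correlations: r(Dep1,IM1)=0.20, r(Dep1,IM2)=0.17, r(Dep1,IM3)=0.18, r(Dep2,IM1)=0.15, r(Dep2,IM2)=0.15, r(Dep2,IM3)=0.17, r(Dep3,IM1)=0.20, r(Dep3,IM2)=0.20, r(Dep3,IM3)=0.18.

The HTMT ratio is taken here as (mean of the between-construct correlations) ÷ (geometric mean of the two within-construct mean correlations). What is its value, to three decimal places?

0.286

Between-construct mean = 1.60/9 = 0.1778.
Mean within-Dep = 1.58/3 = 0.5267; mean within-IM = 2.20/3 = 0.7333.
Geometric mean = √(0.5267 × 0.7333) = 0.6215.
HTMT = 0.1778 / 0.6215 = 0.286.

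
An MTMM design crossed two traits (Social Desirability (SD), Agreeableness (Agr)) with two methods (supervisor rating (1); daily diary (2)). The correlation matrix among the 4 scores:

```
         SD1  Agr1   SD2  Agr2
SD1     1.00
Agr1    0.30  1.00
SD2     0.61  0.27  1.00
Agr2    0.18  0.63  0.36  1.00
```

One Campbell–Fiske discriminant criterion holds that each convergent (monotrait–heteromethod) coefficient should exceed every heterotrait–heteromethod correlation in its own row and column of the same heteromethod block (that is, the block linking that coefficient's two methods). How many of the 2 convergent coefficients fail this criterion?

Convergent coefficients and their comparison sets:
SD (methods 1·2): 0.61 vs {0.18, 0.27} → pass.
Agr (methods 1·2): 0.63 vs {0.27, 0.18} → pass.
0 of 2 fail.

0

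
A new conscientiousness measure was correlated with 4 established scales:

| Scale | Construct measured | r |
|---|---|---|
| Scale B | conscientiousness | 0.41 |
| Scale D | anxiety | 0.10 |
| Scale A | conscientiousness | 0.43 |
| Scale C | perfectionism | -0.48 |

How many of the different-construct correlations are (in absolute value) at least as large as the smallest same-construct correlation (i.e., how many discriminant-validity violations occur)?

Convergent (same construct = conscientiousness): Scale B, Scale A.
Smallest convergent = 0.41. Discriminant |r|: 0.10, 0.48; count ≥ 0.41 → 1.

1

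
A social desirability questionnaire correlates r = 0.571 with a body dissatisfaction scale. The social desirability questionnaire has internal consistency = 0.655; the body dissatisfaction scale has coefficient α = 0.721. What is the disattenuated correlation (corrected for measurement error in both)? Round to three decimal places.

0.831

r_true = r_obs / √(r_xx · r_yy) = 0.571 / √(0.655 × 0.721) = 0.571 / √0.472255 = 0.571 / 0.6872 ≈ 0.831.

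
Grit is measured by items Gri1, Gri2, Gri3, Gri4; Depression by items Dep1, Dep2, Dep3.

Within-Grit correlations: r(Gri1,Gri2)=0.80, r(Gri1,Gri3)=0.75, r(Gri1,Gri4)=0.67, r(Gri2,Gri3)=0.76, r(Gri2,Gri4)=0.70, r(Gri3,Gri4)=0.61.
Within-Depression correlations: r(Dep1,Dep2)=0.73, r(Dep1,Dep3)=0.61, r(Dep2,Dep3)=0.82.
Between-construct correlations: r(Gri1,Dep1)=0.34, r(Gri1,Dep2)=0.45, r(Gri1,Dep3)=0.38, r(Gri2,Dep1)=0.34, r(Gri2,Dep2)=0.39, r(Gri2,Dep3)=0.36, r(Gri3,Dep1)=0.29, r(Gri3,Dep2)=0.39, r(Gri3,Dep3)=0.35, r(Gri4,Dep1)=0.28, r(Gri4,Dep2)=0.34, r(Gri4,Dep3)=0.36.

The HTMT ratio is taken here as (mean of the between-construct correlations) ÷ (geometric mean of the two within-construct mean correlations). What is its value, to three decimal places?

Mean between = 4.27/12 = 0.3558.
Mean within-Gri = 4.29/6 = 0.7150; mean within-Dep = 2.16/3 = 0.7200.
Geometric mean = √(0.7150 × 0.7200) = 0.7175.
HTMT = 0.3558 / 0.7175 = 0.496.

0.496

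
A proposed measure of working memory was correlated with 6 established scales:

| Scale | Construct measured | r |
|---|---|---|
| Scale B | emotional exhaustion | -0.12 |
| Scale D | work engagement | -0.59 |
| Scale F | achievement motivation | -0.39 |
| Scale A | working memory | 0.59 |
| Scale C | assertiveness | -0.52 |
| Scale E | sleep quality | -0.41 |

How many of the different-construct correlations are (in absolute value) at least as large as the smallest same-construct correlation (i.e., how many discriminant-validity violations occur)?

Convergent (same construct = working memory): Scale A.
Smallest convergent = 0.59. Discriminant |r|: 0.12, 0.59, 0.39, 0.52, 0.41; count ≥ 0.59 → 1.

1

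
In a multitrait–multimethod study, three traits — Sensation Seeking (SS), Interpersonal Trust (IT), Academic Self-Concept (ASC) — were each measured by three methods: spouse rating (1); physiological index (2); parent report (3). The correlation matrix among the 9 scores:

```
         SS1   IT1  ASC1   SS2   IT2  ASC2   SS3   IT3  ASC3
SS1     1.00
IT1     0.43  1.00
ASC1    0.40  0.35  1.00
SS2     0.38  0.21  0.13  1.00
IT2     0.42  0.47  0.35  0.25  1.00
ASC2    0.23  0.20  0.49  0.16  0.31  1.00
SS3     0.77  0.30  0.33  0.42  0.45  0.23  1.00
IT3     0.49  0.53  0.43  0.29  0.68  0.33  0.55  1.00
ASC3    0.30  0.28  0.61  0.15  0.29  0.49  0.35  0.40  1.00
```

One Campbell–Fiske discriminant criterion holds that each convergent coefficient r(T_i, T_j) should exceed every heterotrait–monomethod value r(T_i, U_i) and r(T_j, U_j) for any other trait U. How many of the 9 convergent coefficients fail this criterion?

3

Convergent coefficients and their comparison sets:
SS (methods 1·2): 0.38 vs {0.43, 0.25, 0.40, 0.16} → fail.
SS (methods 1·3): 0.77 vs {0.43, 0.55, 0.40, 0.35} → pass.
SS (methods 2·3): 0.42 vs {0.25, 0.55, 0.16, 0.35} → fail.
IT (methods 1·2): 0.47 vs {0.43, 0.25, 0.35, 0.31} → pass.
IT (methods 1·3): 0.53 vs {0.43, 0.55, 0.35, 0.40} → fail.
IT (methods 2·3): 0.68 vs {0.25, 0.55, 0.31, 0.40} → pass.
ASC (methods 1·2): 0.49 vs {0.40, 0.16, 0.35, 0.31} → pass.
ASC (methods 1·3): 0.61 vs {0.40, 0.35, 0.35, 0.40} → pass.
ASC (methods 2·3): 0.49 vs {0.16, 0.35, 0.31, 0.40} → pass.
3 of 9 fail.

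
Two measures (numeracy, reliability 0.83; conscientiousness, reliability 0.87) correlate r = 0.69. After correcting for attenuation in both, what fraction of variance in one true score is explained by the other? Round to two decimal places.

Disattenuated r = 0.69 / √(0.83 × 0.87) = 0.69 / 0.8498 = 0.8120.
Shared true-score variance = 0.8120² = 0.6593 ≈ 0.66.

0.66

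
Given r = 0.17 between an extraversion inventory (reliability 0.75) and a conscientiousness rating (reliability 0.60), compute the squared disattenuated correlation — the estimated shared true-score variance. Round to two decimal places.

0.06

Disattenuated r = 0.17 / √(0.75 × 0.60) = 0.17 / 0.6708 = 0.2534.
Shared true-score variance = 0.2534² = 0.0642 ≈ 0.06.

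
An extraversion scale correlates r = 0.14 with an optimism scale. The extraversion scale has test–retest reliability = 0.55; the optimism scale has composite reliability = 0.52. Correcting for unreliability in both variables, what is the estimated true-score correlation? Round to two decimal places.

r_true = r_obs / √(r_xx · r_yy) = 0.14 / √(0.55 × 0.52) = 0.14 / √0.2860 = 0.14 / 0.5348 ≈ 0.26.

0.26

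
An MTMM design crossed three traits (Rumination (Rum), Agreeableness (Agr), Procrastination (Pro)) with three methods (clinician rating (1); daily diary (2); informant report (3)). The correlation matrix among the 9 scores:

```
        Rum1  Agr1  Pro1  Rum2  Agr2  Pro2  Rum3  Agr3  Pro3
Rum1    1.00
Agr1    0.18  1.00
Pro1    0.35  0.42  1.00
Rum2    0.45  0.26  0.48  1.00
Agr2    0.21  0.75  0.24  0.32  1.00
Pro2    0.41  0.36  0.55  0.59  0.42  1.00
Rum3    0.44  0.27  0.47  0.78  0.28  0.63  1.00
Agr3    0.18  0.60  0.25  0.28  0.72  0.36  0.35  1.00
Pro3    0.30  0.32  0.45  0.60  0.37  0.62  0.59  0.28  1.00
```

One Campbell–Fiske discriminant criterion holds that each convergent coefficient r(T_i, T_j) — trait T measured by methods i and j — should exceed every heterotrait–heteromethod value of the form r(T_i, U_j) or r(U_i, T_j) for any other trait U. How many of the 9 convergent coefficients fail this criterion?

4

Convergent coefficients and their comparison sets:
Rum (methods 1·2): 0.45 vs {0.21, 0.26, 0.41, 0.48} → fail.
Rum (methods 1·3): 0.44 vs {0.18, 0.27, 0.30, 0.47} → fail.
Rum (methods 2·3): 0.78 vs {0.28, 0.28, 0.60, 0.63} → pass.
Agr (methods 1·2): 0.75 vs {0.26, 0.21, 0.36, 0.24} → pass.
Agr (methods 1·3): 0.60 vs {0.27, 0.18, 0.32, 0.25} → pass.
Agr (methods 2·3): 0.72 vs {0.28, 0.28, 0.37, 0.36} → pass.
Pro (methods 1·2): 0.55 vs {0.48, 0.41, 0.24, 0.36} → pass.
Pro (methods 1·3): 0.45 vs {0.47, 0.30, 0.25, 0.32} → fail.
Pro (methods 2·3): 0.62 vs {0.63, 0.60, 0.36, 0.37} → fail.
4 of 9 fail.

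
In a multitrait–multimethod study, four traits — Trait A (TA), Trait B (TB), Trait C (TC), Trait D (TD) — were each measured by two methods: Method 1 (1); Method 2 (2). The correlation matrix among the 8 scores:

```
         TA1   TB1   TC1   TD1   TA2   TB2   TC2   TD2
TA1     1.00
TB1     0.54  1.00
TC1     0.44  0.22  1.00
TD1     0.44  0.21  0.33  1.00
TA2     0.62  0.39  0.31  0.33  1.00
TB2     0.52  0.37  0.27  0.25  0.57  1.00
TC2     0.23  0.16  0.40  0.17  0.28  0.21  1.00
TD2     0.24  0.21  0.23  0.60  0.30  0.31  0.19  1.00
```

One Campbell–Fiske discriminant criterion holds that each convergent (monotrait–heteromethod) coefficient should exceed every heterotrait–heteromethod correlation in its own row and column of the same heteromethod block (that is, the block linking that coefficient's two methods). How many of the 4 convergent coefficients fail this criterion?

Each convergent coefficient versus the relevant comparison correlations:
TA (methods 1·2): 0.62 vs {0.52, 0.39, 0.23, 0.31, 0.24, 0.33} → pass.
TB (methods 1·2): 0.37 vs {0.39, 0.52, 0.16, 0.27, 0.21, 0.25} → fail.
TC (methods 1·2): 0.40 vs {0.31, 0.23, 0.27, 0.16, 0.23, 0.17} → pass.
TD (methods 1·2): 0.60 vs {0.33, 0.24, 0.25, 0.21, 0.17, 0.23} → pass.
1 of 4 fail.

1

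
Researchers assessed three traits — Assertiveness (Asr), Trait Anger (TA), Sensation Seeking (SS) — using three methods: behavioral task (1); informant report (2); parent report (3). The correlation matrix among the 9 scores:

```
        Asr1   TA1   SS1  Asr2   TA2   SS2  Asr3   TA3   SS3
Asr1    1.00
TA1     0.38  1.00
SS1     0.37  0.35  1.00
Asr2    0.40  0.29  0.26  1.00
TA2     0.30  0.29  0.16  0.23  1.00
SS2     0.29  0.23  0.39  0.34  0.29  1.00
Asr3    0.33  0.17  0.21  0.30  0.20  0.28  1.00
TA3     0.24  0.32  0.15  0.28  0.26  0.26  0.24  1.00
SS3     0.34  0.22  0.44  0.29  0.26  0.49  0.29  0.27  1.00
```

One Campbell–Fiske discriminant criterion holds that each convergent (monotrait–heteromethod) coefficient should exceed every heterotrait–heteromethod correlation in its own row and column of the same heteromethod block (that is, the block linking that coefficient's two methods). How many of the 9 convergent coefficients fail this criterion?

3

Each convergent coefficient versus the relevant comparison correlations:
Asr (methods 1·2): 0.40 vs {0.30, 0.29, 0.29, 0.26} → pass.
Asr (methods 1·3): 0.33 vs {0.24, 0.17, 0.34, 0.21} → fail.
Asr (methods 2·3): 0.30 vs {0.28, 0.20, 0.29, 0.28} → pass.
TA (methods 1·2): 0.29 vs {0.29, 0.30, 0.23, 0.16} → fail.
TA (methods 1·3): 0.32 vs {0.17, 0.24, 0.22, 0.15} → pass.
TA (methods 2·3): 0.26 vs {0.20, 0.28, 0.26, 0.26} → fail.
SS (methods 1·2): 0.39 vs {0.26, 0.29, 0.16, 0.23} → pass.
SS (methods 1·3): 0.44 vs {0.21, 0.34, 0.15, 0.22} → pass.
SS (methods 2·3): 0.49 vs {0.28, 0.29, 0.26, 0.26} → pass.
3 of 9 fail.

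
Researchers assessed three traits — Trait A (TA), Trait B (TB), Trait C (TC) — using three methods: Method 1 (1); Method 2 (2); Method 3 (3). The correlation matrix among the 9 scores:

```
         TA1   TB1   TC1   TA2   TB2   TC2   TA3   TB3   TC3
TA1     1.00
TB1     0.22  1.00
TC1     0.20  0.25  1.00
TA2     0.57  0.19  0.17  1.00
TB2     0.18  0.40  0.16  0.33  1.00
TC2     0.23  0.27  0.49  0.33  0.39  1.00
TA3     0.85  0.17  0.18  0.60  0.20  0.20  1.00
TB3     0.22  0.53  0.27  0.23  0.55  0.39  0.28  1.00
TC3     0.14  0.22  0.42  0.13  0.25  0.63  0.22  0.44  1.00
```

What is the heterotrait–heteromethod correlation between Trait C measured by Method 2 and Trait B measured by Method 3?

Different traits and methods: r(TC2, TB3) = 0.39.

0.39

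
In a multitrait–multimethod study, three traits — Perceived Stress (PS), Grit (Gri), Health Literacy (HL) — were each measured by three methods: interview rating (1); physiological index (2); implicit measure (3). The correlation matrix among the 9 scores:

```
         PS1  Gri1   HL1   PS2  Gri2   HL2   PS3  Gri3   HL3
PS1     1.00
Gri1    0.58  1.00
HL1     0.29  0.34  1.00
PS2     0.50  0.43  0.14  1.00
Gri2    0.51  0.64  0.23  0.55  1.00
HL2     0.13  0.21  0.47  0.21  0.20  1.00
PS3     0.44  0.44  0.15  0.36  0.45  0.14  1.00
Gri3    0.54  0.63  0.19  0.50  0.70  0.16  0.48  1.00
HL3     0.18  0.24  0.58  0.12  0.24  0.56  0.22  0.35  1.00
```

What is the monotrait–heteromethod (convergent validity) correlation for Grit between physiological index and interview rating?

0.64

Same trait (Gri), different methods: r(Gri2, Gri1) = 0.64.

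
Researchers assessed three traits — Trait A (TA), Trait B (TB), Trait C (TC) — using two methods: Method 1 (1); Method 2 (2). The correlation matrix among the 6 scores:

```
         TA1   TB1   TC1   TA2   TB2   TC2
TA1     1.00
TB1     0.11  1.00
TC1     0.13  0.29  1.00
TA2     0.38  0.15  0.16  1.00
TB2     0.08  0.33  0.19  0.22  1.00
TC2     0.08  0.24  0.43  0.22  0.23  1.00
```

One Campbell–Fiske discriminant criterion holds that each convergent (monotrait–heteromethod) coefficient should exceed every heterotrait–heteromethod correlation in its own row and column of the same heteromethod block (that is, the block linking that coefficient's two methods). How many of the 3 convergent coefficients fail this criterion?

Each convergent coefficient versus the relevant comparison correlations:
TA (methods 1·2): 0.38 vs {0.08, 0.15, 0.08, 0.16} → pass.
TB (methods 1·2): 0.33 vs {0.15, 0.08, 0.24, 0.19} → pass.
TC (methods 1·2): 0.43 vs {0.16, 0.08, 0.19, 0.24} → pass.
0 of 3 fail.

0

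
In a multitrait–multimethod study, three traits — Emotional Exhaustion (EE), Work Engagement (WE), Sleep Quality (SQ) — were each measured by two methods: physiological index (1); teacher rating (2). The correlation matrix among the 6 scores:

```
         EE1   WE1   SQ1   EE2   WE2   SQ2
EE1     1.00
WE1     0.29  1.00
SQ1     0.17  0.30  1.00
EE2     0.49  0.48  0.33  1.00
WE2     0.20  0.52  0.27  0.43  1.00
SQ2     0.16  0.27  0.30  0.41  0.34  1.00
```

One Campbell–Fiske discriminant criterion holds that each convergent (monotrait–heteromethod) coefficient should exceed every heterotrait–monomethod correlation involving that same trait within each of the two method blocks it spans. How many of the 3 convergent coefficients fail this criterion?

1

Each convergent coefficient versus the relevant comparison correlations:
EE (methods 1·2): 0.49 vs {0.29, 0.43, 0.17, 0.41} → pass.
WE (methods 1·2): 0.52 vs {0.29, 0.43, 0.30, 0.34} → pass.
SQ (methods 1·2): 0.30 vs {0.17, 0.41, 0.30, 0.34} → fail.
1 of 3 fail.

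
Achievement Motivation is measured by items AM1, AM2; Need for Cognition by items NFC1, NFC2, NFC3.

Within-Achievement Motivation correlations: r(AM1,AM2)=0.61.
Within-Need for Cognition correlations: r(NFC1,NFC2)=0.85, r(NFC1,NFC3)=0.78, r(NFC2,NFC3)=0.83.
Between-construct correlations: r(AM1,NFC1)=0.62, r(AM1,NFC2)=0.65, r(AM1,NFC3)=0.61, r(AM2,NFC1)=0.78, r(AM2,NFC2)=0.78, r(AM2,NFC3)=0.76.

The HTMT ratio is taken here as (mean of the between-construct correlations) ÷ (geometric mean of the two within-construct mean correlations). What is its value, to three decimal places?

Mean between = 4.20/6 = 0.7000.
Mean within-AM = 0.61/1 = 0.6100; mean within-NFC = 2.46/3 = 0.8200.
Geometric mean = √(0.6100 × 0.8200) = 0.7072.
HTMT = 0.7000 / 0.7072 = 0.990.

0.990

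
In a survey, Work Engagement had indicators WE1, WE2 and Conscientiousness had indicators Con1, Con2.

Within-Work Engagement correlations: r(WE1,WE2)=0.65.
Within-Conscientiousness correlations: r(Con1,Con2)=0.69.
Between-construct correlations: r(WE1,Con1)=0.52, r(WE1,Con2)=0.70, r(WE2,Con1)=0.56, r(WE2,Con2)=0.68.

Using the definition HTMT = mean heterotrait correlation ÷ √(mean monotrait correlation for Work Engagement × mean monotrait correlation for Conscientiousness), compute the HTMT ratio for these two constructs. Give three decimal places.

0.918

Mean heterotrait r = 2.46/4 = 0.6150.
Mean within-WE = 0.65/1 = 0.6500; mean within-Con = 0.69/1 = 0.6900.
Geometric mean = √(0.6500 × 0.6900) = 0.6697.
HTMT = 0.6150 / 0.6697 = 0.918.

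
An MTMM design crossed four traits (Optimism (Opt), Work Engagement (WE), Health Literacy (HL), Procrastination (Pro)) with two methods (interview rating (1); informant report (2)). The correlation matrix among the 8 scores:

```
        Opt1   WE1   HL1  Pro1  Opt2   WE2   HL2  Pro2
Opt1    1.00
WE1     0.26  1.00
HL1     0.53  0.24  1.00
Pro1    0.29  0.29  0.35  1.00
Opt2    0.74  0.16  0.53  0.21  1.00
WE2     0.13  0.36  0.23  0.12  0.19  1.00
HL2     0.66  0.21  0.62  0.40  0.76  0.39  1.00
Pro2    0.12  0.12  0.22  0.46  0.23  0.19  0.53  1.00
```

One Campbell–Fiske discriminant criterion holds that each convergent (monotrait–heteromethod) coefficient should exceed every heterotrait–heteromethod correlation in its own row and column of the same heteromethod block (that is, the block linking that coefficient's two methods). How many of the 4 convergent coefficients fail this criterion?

1

Convergent coefficients and their comparison sets:
Opt (methods 1·2): 0.74 vs {0.13, 0.16, 0.66, 0.53, 0.12, 0.21} → pass.
WE (methods 1·2): 0.36 vs {0.16, 0.13, 0.21, 0.23, 0.12, 0.12} → pass.
HL (methods 1·2): 0.62 vs {0.53, 0.66, 0.23, 0.21, 0.22, 0.40} → fail.
Pro (methods 1·2): 0.46 vs {0.21, 0.12, 0.12, 0.12, 0.40, 0.22} → pass.
1 of 4 fail.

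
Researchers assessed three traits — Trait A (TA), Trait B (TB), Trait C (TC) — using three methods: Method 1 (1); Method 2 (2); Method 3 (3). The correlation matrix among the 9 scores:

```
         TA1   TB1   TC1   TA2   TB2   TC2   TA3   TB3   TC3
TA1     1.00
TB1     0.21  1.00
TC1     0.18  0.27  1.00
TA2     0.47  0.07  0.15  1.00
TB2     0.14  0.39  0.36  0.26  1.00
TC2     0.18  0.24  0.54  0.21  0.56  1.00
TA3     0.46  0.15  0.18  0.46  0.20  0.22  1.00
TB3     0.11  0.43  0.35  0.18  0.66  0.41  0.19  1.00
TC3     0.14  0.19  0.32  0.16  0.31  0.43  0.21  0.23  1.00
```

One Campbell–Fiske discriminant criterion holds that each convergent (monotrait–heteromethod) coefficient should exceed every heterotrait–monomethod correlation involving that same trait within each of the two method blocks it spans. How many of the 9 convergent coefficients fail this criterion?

Checking each validity diagonal entry against its comparison values:
TA (methods 1·2): 0.47 vs {0.21, 0.26, 0.18, 0.21} → pass.
TA (methods 1·3): 0.46 vs {0.21, 0.19, 0.18, 0.21} → pass.
TA (methods 2·3): 0.46 vs {0.26, 0.19, 0.21, 0.21} → pass.
TB (methods 1·2): 0.39 vs {0.21, 0.26, 0.27, 0.56} → fail.
TB (methods 1·3): 0.43 vs {0.21, 0.19, 0.27, 0.23} → pass.
TB (methods 2·3): 0.66 vs {0.26, 0.19, 0.56, 0.23} → pass.
TC (methods 1·2): 0.54 vs {0.18, 0.21, 0.27, 0.56} → fail.
TC (methods 1·3): 0.32 vs {0.18, 0.21, 0.27, 0.23} → pass.
TC (methods 2·3): 0.43 vs {0.21, 0.21, 0.56, 0.23} → fail.
3 of 9 fail.

3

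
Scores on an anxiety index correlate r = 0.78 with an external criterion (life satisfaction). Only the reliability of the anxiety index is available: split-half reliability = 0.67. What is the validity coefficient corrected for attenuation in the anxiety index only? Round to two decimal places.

0.95

Single correction: r_c = r_obs / √r_xx = 0.78 / √0.67 = 0.78 / 0.8185 ≈ 0.95.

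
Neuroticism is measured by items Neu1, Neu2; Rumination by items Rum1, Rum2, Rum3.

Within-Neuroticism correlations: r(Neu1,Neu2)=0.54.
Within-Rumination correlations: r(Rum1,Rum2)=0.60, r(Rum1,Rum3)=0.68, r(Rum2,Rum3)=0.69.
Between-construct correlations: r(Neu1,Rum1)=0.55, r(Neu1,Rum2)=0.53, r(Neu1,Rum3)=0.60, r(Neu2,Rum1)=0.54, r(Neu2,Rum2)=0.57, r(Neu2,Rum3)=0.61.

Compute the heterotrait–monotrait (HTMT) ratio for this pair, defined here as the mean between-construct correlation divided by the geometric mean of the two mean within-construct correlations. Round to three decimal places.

0.952

Mean between = 3.40/6 = 0.5667.
Mean within-Neu = 0.54/1 = 0.5400; mean within-Rum = 1.97/3 = 0.6567.
Geometric mean = √(0.5400 × 0.6567) = 0.5955.
HTMT = 0.5667 / 0.5955 = 0.952.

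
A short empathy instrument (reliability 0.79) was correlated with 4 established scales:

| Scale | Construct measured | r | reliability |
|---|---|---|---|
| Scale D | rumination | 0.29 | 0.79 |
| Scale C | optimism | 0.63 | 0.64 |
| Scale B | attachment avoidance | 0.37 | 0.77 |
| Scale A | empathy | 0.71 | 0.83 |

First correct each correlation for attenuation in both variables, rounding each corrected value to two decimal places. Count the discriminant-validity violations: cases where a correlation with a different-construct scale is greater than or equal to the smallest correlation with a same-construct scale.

1

Disattenuated r (r / √(r_scale · r_new)):
  Scale D (disc): 0.29 / √(0.79·0.79) = 0.37
  Scale C (disc): 0.63 / √(0.64·0.79) = 0.89
  Scale B (disc): 0.37 / √(0.77·0.79) = 0.47
  Scale A (conv): 0.71 / √(0.83·0.79) = 0.88
Smallest convergent = 0.88. Discriminant values: 0.37, 0.89, 0.47; count ≥ 0.88 → 1.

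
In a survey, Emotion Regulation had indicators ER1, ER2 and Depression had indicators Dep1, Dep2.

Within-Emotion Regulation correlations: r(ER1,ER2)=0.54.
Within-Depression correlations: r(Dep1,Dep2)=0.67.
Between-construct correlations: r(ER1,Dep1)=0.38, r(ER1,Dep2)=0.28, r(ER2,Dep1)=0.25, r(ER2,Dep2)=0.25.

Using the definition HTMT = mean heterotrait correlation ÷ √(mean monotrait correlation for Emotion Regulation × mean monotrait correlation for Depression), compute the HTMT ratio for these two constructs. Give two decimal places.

0.48

Mean between = 1.16/4 = 0.2900.
Mean within-ER = 0.54/1 = 0.5400; mean within-Dep = 0.67/1 = 0.6700.
Geometric mean = √(0.5400 × 0.6700) = 0.6015.
HTMT = 0.2900 / 0.6015 = 0.48.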